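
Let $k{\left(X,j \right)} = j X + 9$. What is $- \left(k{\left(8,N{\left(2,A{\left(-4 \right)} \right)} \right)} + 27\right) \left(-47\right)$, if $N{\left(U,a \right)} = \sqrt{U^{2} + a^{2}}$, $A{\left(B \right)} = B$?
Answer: $1692 + 752 \sqrt{5} \approx 3373.5$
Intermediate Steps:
$k{\left(X,j \right)} = 9 + X j$ ($k{\left(X,j \right)} = X j + 9 = 9 + X j$)
$- \left(k{\left(8,N{\left(2,A{\left(-4 \right)} \right)} \right)} + 27\right) \left(-47\right) = - \left(\left(9 + 8 \sqrt{2^{2} + \left(-4\right)^{2}}\right) + 27\right) \left(-47\right) = - \left(\left(9 + 8 \sqrt{4 + 16}\right) + 27\right) \left(-47\right) = - \left(\left(9 + 8 \sqrt{20}\right) + 27\right) \left(-47\right) = - \left(\left(9 + 8 \cdot 2 \sqrt{5}\right) + 27\right) \left(-47\right) = - \left(\left(9 + 16 \sqrt{5}\right) + 27\right) \left(-47\right) = - \left(36 + 16 \sqrt{5}\right) \left(-47\right) = - (-1692 - 752 \sqrt{5}) = 1692 + 752 \sqrt{5}$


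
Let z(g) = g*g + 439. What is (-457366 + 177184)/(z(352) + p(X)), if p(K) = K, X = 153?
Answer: -140091/62248 ≈ -2.2505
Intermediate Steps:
z(g) = 439 + g**2 (z(g) = g**2 + 439 = 439 + g**2)
(-457366 + 177184)/(z(352) + p(X)) = (-457366 + 177184)/((439 + 352**2) + 153) = -280182/((439 + 123904) + 153) = -280182/(124343 + 153) = -280182/124496 = -280182*1/124496 = -140091/62248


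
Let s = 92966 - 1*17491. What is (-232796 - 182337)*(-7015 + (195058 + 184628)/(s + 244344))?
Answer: 931205837614667/319819 ≈ 2.9117e+9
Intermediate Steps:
s = 75475 (s = 92966 - 17491 = 75475)
(-232796 - 182337)*(-7015 + (195058 + 184628)/(s + 244344)) = (-232796 - 182337)*(-7015 + (195058 + 184628)/(75475 + 244344)) = -415133*(-7015 + 379686/319819) = -415133*(-2243150599/319819) = 931205837614667/319819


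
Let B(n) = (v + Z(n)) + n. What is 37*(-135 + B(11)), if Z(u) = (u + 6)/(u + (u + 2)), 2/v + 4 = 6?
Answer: -108595/24 ≈ -4524.8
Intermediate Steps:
v = 1 (v = 2/(-4 + 6) = 2/2 = 2*(1/2) = 1)
Z(u) = (6 + u)/(2 + 2*u) (Z(u) = (6 + u)/(u + (2 + u)) = (6 + u)/(2 + 2*u))
B(n) = 1 + n + (6 + n)/(2*(1 + n)) (B(n) = (1 + (6 + n)/(2*(1 + n))) + n = 1 + n + (6 + n)/(2*(1 + n)))
37*(-135 + B(11)) = 37*(-135 + (3 + (1 + 11)**2 + (1/2)*11)/(1 + 11)) = 37*(-135 + (3 + 12**2 + 11/2)/12) = 37*(-135 + (3 + 144 + 11/2)/12) = 37*(-135 + (1/12)*(305/2)) = 37*(-135 + 305/24) = 37*(-2935/24) = -108595/24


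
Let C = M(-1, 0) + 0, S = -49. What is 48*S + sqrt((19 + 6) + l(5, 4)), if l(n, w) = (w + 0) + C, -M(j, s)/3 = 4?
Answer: -2352 + sqrt(17) ≈ -2347.9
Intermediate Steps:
M(j, s) = -12 (M(j, s) = -3*4 = -12)
C = -12 (C = -12 + 0 = -12)
l(n, w) = -12 + w (l(n, w) = (w + 0) - 12 = w - 12 = -12 + w)
48*S + sqrt((19 + 6) + l(5, 4)) = 48*(-49) + sqrt((19 + 6) + (-12 + 4)) = -2352 + sqrt(25 - 8) = -2352 + sqrt(17)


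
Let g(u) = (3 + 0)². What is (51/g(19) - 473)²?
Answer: 1965604/9 ≈ 2.1840e+5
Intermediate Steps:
g(u) = 9 (g(u) = 3² = 9)
(51/g(19) - 473)² = (51/9 - 473)² = (51*(⅑) - 473)² = (17/3 - 473)² = (-1402/3)² = 1965604/9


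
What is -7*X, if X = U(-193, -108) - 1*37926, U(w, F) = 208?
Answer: 264026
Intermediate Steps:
X = -37718 (X = 208 - 1*37926 = 208 - 37926 = -37718)
-7*X = -7*(-37718) = 264026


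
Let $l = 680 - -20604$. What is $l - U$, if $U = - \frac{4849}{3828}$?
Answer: $\frac{81480001}{3828} \approx 21285.0$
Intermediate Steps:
$l = 21284$ ($l = 680 + 20604 = 21284$)
$U = - \frac{4849}{3828}$ ($U = \left(-4849\right) \frac{1}{3828} = - \frac{4849}{3828} \approx -1.2667$)
$l - U = 21284 - - \frac{4849}{3828} = 21284 + \frac{4849}{3828} = \frac{81480001}{3828}$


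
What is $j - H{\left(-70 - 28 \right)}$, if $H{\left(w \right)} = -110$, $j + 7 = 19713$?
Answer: $19816$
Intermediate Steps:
$j = 19706$ ($j = -7 + 19713 = 19706$)
$j - H{\left(-70 - 28 \right)} = 19706 - -110 = 19706 + 110 = 19816$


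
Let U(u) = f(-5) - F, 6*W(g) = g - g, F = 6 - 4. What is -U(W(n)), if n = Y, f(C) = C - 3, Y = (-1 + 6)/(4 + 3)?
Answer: 10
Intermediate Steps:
Y = 5/7 ≈ 0.71429
f(C) = -3 + C
n = 5/7 ≈ 0.71429
F = 2
W(g) = 0 (W(g) = (g - g)/6 = (⅙)*0 = 0)
U(u) = -10 (U(u) = (-3 - 5) - 1*2 = -8 - 2 = -10)
-U(W(n)) = -1*(-10) = 10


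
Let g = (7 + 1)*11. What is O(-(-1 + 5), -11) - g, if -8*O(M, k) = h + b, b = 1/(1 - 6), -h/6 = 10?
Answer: -3219/40 ≈ -80.475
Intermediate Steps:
h = -60 (h = -6*10 = -60)
b = -1/5 (b = 1/(-5) = -1/5 ≈ -0.20000)
g = 88 (g = 8*11 = 88)
O(M, k) = 301/40 (O(M, k) = -(-60 - 1/5)/8 = -1/8*(-301/5) = 301/40)
O(-(-1 + 5), -11) - g = 301/40 - 1*88 = 301/40 - 88 = -3219/40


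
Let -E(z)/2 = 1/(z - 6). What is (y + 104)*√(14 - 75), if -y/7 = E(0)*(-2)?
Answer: 326*I*√61/3 ≈ 848.71*I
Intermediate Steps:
E(z) = -2/(-6 + z) (E(z) = -2/(z - 6) = -2/(-6 + z))
y = 14/3 (y = -7*(-2/(-6 + 0))*(-2) = -7*(-2/(-6))*(-2) = -7*(-2*(-⅙))*(-2) = -7*(-2)/3 = -7*(-⅔) = 14/3 ≈ 4.6667)
(y + 104)*√(14 - 75) = (14/3 + 104)*√(14 - 75) = 326*√(-61)/3 = 326*(I*√61)/3 = 326*I*√61/3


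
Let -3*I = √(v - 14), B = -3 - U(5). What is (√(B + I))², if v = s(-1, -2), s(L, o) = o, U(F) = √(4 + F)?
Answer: -6 - 4*I/3 ≈ -6.0 - 1.3333*I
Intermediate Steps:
v = -2
B = -6 (B = -3 - √(4 + 5) = -3 - √9 = -3 - 1*3 = -3 - 3 = -6)
I = -4*I/3 (I = -√(-2 - 14)/3 = -4*I/3 ≈ -1.3333*I)
(√(B + I))² = (√(-6 - 4*I/3))² = -6 - 4*I/3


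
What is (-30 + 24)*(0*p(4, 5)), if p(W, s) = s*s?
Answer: 0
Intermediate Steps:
p(W, s) = s²
(-30 + 24)*(0*p(4, 5)) = (-30 + 24)*(0*5²) = -0*25 = -6*0 = 0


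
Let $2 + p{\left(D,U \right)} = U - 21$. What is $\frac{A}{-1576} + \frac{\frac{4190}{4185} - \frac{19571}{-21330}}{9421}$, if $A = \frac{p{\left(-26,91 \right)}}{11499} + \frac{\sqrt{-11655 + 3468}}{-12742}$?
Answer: $\frac{52242355202}{261325682548935} + \frac{i \sqrt{8187}}{20081392} \approx 0.00019991 + 4.5058 \cdot 10^{-6} i$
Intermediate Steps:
$p{\left(D,U \right)} = -23 + U$ ($p{\left(D,U \right)} = -2 + \left(U - 21\right) = -2 + \left(-21 + U\right) = -23 + U$)
$A = \frac{68}{11499} - \frac{i \sqrt{8187}}{12742}$ ($A = \frac{-23 + 91}{11499} + \frac{\sqrt{-11655 + 3468}}{-12742} = 68 \cdot \frac{1}{11499} + \sqrt{-8187} \left(- \frac{1}{12742}\right) = \frac{68}{11499} + i \sqrt{8187} \left(- \frac{1}{12742}\right) = \frac{68}{11499} - \frac{i \sqrt{8187}}{12742} \approx 0.0059136 - 0.0071011 i$)
$\frac{A}{-1576} + \frac{\frac{4190}{4185} - \frac{19571}{-21330}}{9421} = \frac{\frac{68}{11499} - \frac{i \sqrt{8187}}{12742}}{-1576} + \frac{\frac{4190}{4185} - \frac{19571}{-21330}}{9421} = \left(\frac{68}{11499} - \frac{i \sqrt{8187}}{12742}\right) \left(- \frac{1}{1576}\right) + \left(4190 \cdot \frac{1}{4185} - - \frac{19571}{21330}\right) \frac{1}{9421} = \left(- \frac{17}{4530606} + \frac{i \sqrt{8187}}{20081392}\right) + \left(\frac{838}{837} + \frac{19571}{21330}\right) \frac{1}{9421} = \left(- \frac{17}{4530606} + \frac{i \sqrt{8187}}{20081392}\right) + \frac{140969}{73470} \cdot \frac{1}{9421} = \left(- \frac{17}{4530606} + \frac{i \sqrt{8187}}{20081392}\right) + \frac{140969}{692160870} = \frac{52242355202}{261325682548935} + \frac{i \sqrt{8187}}{20081392}$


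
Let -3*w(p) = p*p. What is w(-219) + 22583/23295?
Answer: -372394582/23295 ≈ -15986.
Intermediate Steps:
w(p) = -p²/3 (w(p) = -p*p/3 = -p²/3)
w(-219) + 22583/23295 = -⅓*(-219)² + 22583/23295 = -⅓*47961 + 22583*(1/23295) = -15987 + 22583/23295 = -372394582/23295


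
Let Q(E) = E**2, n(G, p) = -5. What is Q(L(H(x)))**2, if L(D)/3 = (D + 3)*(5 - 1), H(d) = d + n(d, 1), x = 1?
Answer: 20736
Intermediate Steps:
H(d) = -5 + d (H(d) = d - 5 = -5 + d)
L(D) = 36 + 12*D (L(D) = 3*((D + 3)*(5 - 1)) = 3*((3 + D)*4) = 3*(12 + 4*D) = 36 + 12*D)
Q(L(H(x)))**2 = ((36 + 12*(-5 + 1))**2)**2 = ((36 + 12*(-4))**2)**2 = ((36 - 48)**2)**2 = ((-12)**2)**2 = 144**2 = 20736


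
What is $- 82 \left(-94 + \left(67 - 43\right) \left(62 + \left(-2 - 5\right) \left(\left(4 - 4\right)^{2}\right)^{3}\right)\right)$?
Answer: $-114308$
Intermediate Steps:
$- 82 \left(-94 + \left(67 - 43\right) \left(62 + \left(-2 - 5\right) \left(\left(4 - 4\right)^{2}\right)^{3}\right)\right) = - 82 \left(-94 + 24 \left(62 - 7 \left(0^{2}\right)^{3}\right)\right) = - 82 \left(-94 + 24 \left(62 - 7 \cdot 0^{3}\right)\right) = - 82 \left(-94 + 24 \left(62 - 0\right)\right) = - 82 \left(-94 + 24 \left(62 + 0\right)\right) = - 82 \left(-94 + 24 \cdot 62\right) = - 82 \left(-94 + 1488\right) = \left(-82\right) 1394 = -114308$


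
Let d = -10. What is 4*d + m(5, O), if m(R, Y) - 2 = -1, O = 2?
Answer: -39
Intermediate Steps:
m(R, Y) = 1 (m(R, Y) = 2 - 1 = 1)
4*d + m(5, O) = 4*(-10) + 1 = -40 + 1 = -39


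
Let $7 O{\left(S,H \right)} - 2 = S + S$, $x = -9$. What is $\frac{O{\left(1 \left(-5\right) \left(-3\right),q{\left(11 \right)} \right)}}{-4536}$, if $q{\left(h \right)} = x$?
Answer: $- \frac{4}{3969} \approx -0.0010078$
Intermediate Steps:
$q{\left(h \right)} = -9$
$O{\left(S,H \right)} = \frac{2}{7} + \frac{2 S}{7}$ ($O{\left(S,H \right)} = \frac{2}{7} + \frac{S + S}{7} = \frac{2}{7} + \frac{2 S}{7}$)
$\frac{O{\left(1 \left(-5\right) \left(-3\right),q{\left(11 \right)} \right)}}{-4536} = \frac{\frac{2}{7} + \frac{2 \cdot 1 \left(-5\right) \left(-3\right)}{7}}{-4536} = \left(\frac{2}{7} + \frac{2 \left(\left(-5\right) \left(-3\right)\right)}{7}\right) \left(- \frac{1}{4536}\right) = \left(\frac{2}{7} + \frac{2}{7} \cdot 15\right) \left(- \frac{1}{4536}\right) = \left(\frac{2}{7} + \frac{30}{7}\right) \left(- \frac{1}{4536}\right) = \frac{32}{7} \left(- \frac{1}{4536}\right) = - \frac{4}{3969}$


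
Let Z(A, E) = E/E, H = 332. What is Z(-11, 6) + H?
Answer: 333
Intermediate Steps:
Z(A, E) = 1
Z(-11, 6) + H = 1 + 332 = 333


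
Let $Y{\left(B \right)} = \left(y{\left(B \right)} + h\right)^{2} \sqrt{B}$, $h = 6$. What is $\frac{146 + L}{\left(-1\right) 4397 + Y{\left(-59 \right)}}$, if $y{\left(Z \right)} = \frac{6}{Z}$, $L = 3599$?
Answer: $- \frac{3381927728935}{3985383461627} - \frac{26758534320 i \sqrt{59}}{3985383461627} \approx -0.84858 - 0.051573 i$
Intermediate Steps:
$Y{\left(B \right)} = \sqrt{B} \left(6 + \frac{6}{B}\right)^{2}$ ($Y{\left(B \right)} = \left(\frac{6}{B} + 6\right)^{2} \sqrt{B} = \left(6 + \frac{6}{B}\right)^{2} \sqrt{B} = \sqrt{B} \left(6 + \frac{6}{B}\right)^{2}$)
$\frac{146 + L}{\left(-1\right) 4397 + Y{\left(-59 \right)}} = \frac{146 + 3599}{\left(-1\right) 4397 + \frac{36 \left(1 - 59\right)^{2}}{\left(-59\right) i \sqrt{59}}} = \frac{3745}{-4397 + 36 \frac{i \sqrt{59}}{3481} \left(-58\right)^{2}} = \frac{3745}{-4397 + 36 \frac{i \sqrt{59}}{3481} \cdot 3364} = \frac{3745}{-4397 + \frac{121104 i \sqrt{59}}{3481}}$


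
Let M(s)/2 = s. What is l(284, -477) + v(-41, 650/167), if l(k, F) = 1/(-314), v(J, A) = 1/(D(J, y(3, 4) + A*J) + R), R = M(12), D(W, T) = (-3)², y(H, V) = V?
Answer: 281/10362 ≈ 0.027118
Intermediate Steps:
M(s) = 2*s
D(W, T) = 9
R = 24 (R = 2*12 = 24)
v(J, A) = 1/33 (v(J, A) = 1/(9 + 24) = 1/33)
l(k, F) = -1/314
l(284, -477) + v(-41, 650/167) = -1/314 + 1/33 = 281/10362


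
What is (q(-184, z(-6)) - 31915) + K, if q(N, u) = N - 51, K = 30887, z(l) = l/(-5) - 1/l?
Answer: -1263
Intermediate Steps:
z(l) = -1/l - l/5 (z(l) = l*(-1/5) - 1/l = -l/5 - 1/l = -1/l - l/5)
q(N, u) = -51 + N
(q(-184, z(-6)) - 31915) + K = ((-51 - 184) - 31915) + 30887 = (-235 - 31915) + 30887 = -32150 + 30887 = -1263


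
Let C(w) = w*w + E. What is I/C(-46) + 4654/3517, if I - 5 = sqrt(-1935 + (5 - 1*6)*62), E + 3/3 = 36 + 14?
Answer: 2018699/1522861 + I*sqrt(1997)/2165 ≈ 1.3256 + 0.020641*I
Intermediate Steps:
E = 49 (E = -1 + (36 + 14) = -1 + 50 = 49)
I = 5 + I*sqrt(1997) (I = 5 + sqrt(-1935 + (5 - 1*6)*62) = 5 + sqrt(-1935 + (5 - 6)*62) = 5 + sqrt(-1935 - 1*62) = 5 + sqrt(-1935 - 62) = 5 + sqrt(-1997) = 5 + I*sqrt(1997) ≈ 5.0 + 44.688*I)
C(w) = 49 + w**2 (C(w) = w*w + 49 = w**2 + 49 = 49 + w**2)
I/C(-46) + 4654/3517 = (5 + I*sqrt(1997))/(49 + (-46)**2) + 4654/3517 = (5 + I*sqrt(1997))/(49 + 2116) + 4654*(1/3517) = (5 + I*sqrt(1997))/2165 + 4654/3517 = (5 + I*sqrt(1997))*(1/2165) + 4654/3517 = (1/433 + I*sqrt(1997)/2165) + 4654/3517 = 2018699/1522861 + I*sqrt(1997)/2165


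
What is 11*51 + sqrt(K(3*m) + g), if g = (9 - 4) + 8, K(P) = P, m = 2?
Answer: 561 + sqrt(19) ≈ 565.36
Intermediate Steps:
g = 13 (g = 5 + 8 = 13)
11*51 + sqrt(K(3*m) + g) = 11*51 + sqrt(3*2 + 13) = 561 + sqrt(6 + 13) = 561 + sqrt(19)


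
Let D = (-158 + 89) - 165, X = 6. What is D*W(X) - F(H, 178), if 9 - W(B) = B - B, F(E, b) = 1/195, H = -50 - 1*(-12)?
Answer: -410671/195 ≈ -2106.0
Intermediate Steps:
H = -38 (H = -50 + 12 = -38)
F(E, b) = 1/195
D = -234 (D = -69 - 165 = -234)
W(B) = 9 (W(B) = 9 - (B - B) = 9 - 1*0 = 9 + 0 = 9)
D*W(X) - F(H, 178) = -234*9 - 1*1/195 = -2106 - 1/195 = -410671/195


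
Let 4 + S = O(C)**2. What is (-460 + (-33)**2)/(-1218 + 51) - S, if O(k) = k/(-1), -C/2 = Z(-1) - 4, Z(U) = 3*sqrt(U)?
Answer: -28637/1167 + 96*I ≈ -24.539 + 96.0*I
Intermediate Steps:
C = 8 - 6*I (C = -2*(3*sqrt(-1) - 4) = -2*(3*I - 4) = -2*(-4 + 3*I) = 8 - 6*I ≈ 8.0 - 6.0*I)
O(k) = -k (O(k) = k*(-1) = -k)
S = -4 + (-8 + 6*I)**2 (S = -4 + (-(8 - 6*I))**2 = -4 + (-8 + 6*I)**2 ≈ 24.0 - 96.0*I)
(-460 + (-33)**2)/(-1218 + 51) - S = (-460 + (-33)**2)/(-1218 + 51) - (24 - 96*I) = (-460 + 1089)/(-1167) + (-24 + 96*I) = 629*(-1/1167) + (-24 + 96*I) = -629/1167 + (-24 + 96*I) = -28637/1167 + 96*I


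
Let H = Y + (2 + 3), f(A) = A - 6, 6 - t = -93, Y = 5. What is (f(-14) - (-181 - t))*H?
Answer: 2600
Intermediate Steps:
t = 99 (t = 6 - 1*(-93) = 6 + 93 = 99)
f(A) = -6 + A
H = 10 (H = 5 + (2 + 3) = 5 + 5 = 10)
(f(-14) - (-181 - t))*H = ((-6 - 14) - (-181 - 1*99))*10 = (-20 - (-181 - 99))*10 = (-20 - 1*(-280))*10 = (-20 + 280)*10 = 260*10 = 2600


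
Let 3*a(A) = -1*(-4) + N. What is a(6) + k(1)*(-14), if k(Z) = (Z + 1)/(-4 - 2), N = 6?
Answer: 8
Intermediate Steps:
k(Z) = -1/6 - Z/6 (k(Z) = (1 + Z)/(-6) = (1 + Z)*(-1/6) = -1/6 - Z/6)
a(A) = 10/3 (a(A) = (-1*(-4) + 6)/3 = (4 + 6)/3 = (1/3)*10 = 10/3)
a(6) + k(1)*(-14) = 10/3 + (-1/6 - 1/6*1)*(-14) = 10/3 + (-1/6 - 1/6)*(-14) = 10/3 - 1/3*(-14) = 10/3 + 14/3 = 8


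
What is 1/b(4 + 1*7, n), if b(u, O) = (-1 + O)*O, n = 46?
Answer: 1/2070 ≈ 0.00048309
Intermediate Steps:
b(u, O) = O*(-1 + O)
1/b(4 + 1*7, n) = 1/(46*(-1 + 46)) = 1/(46*45) = 1/2070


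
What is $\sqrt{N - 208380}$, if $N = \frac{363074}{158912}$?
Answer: $\frac{i \sqrt{82221365483738}}{19864} \approx 456.48 i$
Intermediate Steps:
$N = \frac{181537}{79456}$ ($N = 363074 \cdot \frac{1}{158912} = \frac{181537}{79456} \approx 2.2847$)
$\sqrt{N - 208380} = \sqrt{\frac{181537}{79456} - 208380} = \sqrt{- \frac{16556859743}{79456}} = \frac{i \sqrt{82221365483738}}{19864}$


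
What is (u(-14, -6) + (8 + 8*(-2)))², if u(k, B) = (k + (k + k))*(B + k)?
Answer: 692224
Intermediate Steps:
u(k, B) = 3*k*(B + k) (u(k, B) = (k + 2*k)*(B + k) = (3*k)*(B + k) = 3*k*(B + k))
(u(-14, -6) + (8 + 8*(-2)))² = (3*(-14)*(-6 - 14) + (8 + 8*(-2)))² = (3*(-14)*(-20) + (8 - 16))² = (840 - 8)² = 832² = 692224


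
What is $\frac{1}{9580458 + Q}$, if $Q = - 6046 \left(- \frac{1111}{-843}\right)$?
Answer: $\frac{843}{8069608988} \approx 1.0447 \cdot 10^{-7}$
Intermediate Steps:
$Q = - \frac{6717106}{843}$ ($Q = - 6046 \left(\left(-1111\right) \left(- \frac{1}{843}\right)\right) = \left(-6046\right) \frac{1111}{843} = - \frac{6717106}{843} \approx -7968.1$)
$\frac{1}{9580458 + Q} = \frac{1}{9580458 - \frac{6717106}{843}} = \frac{1}{\frac{8069608988}{843}} = \frac{843}{8069608988}$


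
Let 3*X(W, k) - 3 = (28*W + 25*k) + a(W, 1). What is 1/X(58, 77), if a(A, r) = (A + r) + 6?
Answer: 3/3617 ≈ 0.00082942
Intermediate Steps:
a(A, r) = 6 + A + r
X(W, k) = 10/3 + 25*k/3 + 29*W/3 (X(W, k) = 1 + ((28*W + 25*k) + (6 + W + 1))/3 = 1 + ((25*k + 28*W) + (7 + W))/3 = 1 + (7 + 25*k + 29*W)/3 = 1 + (7/3 + 25*k/3 + 29*W/3) = 10/3 + 25*k/3 + 29*W/3)
1/X(58, 77) = 1/(10/3 + (25/3)*77 + (29/3)*58) = 1/(10/3 + 1925/3 + 1682/3) = 1/(3617/3) = 3/3617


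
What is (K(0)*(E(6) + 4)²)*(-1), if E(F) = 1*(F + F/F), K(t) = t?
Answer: 0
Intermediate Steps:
E(F) = 1 + F (E(F) = 1*(F + 1) = 1*(1 + F) = 1 + F)
(K(0)*(E(6) + 4)²)*(-1) = (0*((1 + 6) + 4)²)*(-1) = (0*(7 + 4)²)*(-1) = (0*11²)*(-1) = (0*121)*(-1) = 0*(-1) = 0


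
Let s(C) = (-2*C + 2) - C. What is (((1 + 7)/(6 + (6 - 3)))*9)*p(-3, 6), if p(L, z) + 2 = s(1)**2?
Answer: -8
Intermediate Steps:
s(C) = 2 - 3*C (s(C) = (2 - 2*C) - C = 2 - 3*C)
p(L, z) = -1 (p(L, z) = -2 + (2 - 3*1)**2 = -2 + (2 - 3)**2 = -2 + (-1)**2 = -2 + 1 = -1)
(((1 + 7)/(6 + (6 - 3)))*9)*p(-3, 6) = (((1 + 7)/(6 + (6 - 3)))*9)*(-1) = ((8/(6 + 3))*9)*(-1) = ((8/9)*9)*(-1) = 8*(-1) = -8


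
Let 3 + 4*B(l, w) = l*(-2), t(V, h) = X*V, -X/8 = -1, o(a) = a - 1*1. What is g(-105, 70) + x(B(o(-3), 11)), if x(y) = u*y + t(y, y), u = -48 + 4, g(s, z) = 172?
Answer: 127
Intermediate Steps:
u = -44
o(a) = -1 + a (o(a) = a - 1 = -1 + a)
X = 8 (X = -8*(-1) = 8)
t(V, h) = 8*V
B(l, w) = -¾ - l/2 (B(l, w) = -¾ + (l*(-2))/4 = -¾ + (-2*l)/4 = -¾ - l/2)
x(y) = -36*y (x(y) = -44*y + 8*y = -36*y)
g(-105, 70) + x(B(o(-3), 11)) = 172 - 36*(-¾ - (-1 - 3)/2) = 172 - 36*(-¾ - ½*(-4)) = 172 - 36*(-¾ + 2) = 172 - 36*5/4 = 172 - 45 = 127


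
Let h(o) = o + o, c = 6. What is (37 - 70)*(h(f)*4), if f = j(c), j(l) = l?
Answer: -1584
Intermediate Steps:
f = 6
h(o) = 2*o
(37 - 70)*(h(f)*4) = (37 - 70)*((2*6)*4) = -396*4 = -33*48 = -1584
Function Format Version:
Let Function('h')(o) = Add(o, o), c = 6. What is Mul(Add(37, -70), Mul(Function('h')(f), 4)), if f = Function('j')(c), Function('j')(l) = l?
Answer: -1584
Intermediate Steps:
f = 6
Function('h')(o) = Mul(2, o)
Mul(Add(37, -70), Mul(Function('h')(f), 4)) = Mul(Add(37, -70), Mul(Mul(2, 6), 4)) = Mul(-33, Mul(12, 4)) = Mul(-33, 48) = -1584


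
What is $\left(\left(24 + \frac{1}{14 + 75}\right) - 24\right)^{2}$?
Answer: $\frac{1}{7921} \approx 0.00012625$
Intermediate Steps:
$\left(\left(24 + \frac{1}{14 + 75}\right) - 24\right)^{2} = \left(\left(24 + \frac{1}{89}\right) - 24\right)^{2} = \left(\frac{2137}{89} - 24\right)^{2} = \left(\frac{1}{89}\right)^{2} = \frac{1}{7921}$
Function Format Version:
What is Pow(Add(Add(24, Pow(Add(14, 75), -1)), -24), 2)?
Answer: Rational(1, 7921) ≈ 0.00012625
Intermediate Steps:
Pow(Add(Add(24, Pow(Add(14, 75), -1)), -24), 2) = Pow(Add(Add(24, Pow(89, -1)), -24), 2) = Pow(Add(Add(24, Rational(1, 89)), -24), 2) = Pow(Add(Rational(2137, 89), -24), 2) = Pow(Rational(1, 89), 2) = Rational(1, 7921)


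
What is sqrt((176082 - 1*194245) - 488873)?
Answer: 2*I*sqrt(126759) ≈ 712.06*I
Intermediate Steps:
sqrt((176082 - 1*194245) - 488873) = sqrt((176082 - 194245) - 488873) = sqrt(-18163 - 488873) = sqrt(-507036) = 2*I*sqrt(126759)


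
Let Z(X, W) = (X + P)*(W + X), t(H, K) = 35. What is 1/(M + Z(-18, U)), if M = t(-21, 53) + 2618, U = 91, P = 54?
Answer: 1/5281 ≈ 0.00018936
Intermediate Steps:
Z(X, W) = (54 + X)*(W + X) (Z(X, W) = (X + 54)*(W + X) = (54 + X)*(W + X))
M = 2653 (M = 35 + 2618 = 2653)
1/(M + Z(-18, U)) = 1/(2653 + ((-18)² + 54*91 + 54*(-18) + 91*(-18))) = 1/(2653 + (324 + 4914 - 972 - 1638)) = 1/(2653 + 2628) = 1/5281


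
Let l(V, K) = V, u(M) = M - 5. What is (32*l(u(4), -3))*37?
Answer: -1184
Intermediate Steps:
u(M) = -5 + M
(32*l(u(4), -3))*37 = (32*(-5 + 4))*37 = (32*(-1))*37 = -32*37 = -1184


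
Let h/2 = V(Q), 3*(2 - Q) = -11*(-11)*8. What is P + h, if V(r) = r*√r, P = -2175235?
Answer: -2175235 - 1924*I*√2886/9 ≈ -2.1752e+6 - 11484.0*I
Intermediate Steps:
Q = -962/3 (Q = 2 - (-11*(-11))*8/3 = 2 - 121*8/3 = 2 - ⅓*968 = 2 - 968/3 = -962/3 ≈ -320.67)
V(r) = r^(3/2)
h = -1924*I*√2886/9 (h = 2*(-962/3)^(3/2) = 2*(-962*I*√2886/9) = -1924*I*√2886/9 ≈ -11484.0*I)
P + h = -2175235 - 1924*I*√2886/9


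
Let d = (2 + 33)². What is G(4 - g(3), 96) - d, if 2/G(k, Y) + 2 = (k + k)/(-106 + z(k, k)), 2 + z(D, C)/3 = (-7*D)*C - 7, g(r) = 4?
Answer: -1226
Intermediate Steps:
z(D, C) = -27 - 21*C*D (z(D, C) = -6 + 3*((-7*D)*C - 7) = -6 + 3*(-7*C*D - 7) = -6 + 3*(-7 - 7*C*D) = -6 + (-21 - 21*C*D) = -27 - 21*C*D)
d = 1225 (d = 35² = 1225)
G(k, Y) = 2/(-2 + 2*k/(-133 - 21*k²)) (G(k, Y) = 2/(-2 + (k + k)/(-106 + (-27 - 21*k*k))) = 2/(-2 + (2*k)/(-106 + (-27 - 21*k²))) = 2/(-2 + (2*k)/(-133 - 21*k²)) = 2/(-2 + 2*k/(-133 - 21*k²)))
G(4 - g(3), 96) - d = 7*(-19 - 3*(4 - 1*4)²)/(133 + (4 - 1*4) + 21*(4 - 1*4)²) - 1*1225 = 7*(-19 - 3*(4 - 4)²)/(133 + (4 - 4) + 21*(4 - 4)²) - 1225 = 7*(-19 - 3*0²)/(133 + 0 + 21*0²) - 1225 = 7*(-19 - 3*0)/(133 + 0 + 21*0) - 1225 = 7*(-19 + 0)/(133 + 0 + 0) - 1225 = 7*(-19)/133 - 1225 = 7*(1/133)*(-19) - 1225 = -1 - 1225 = -1226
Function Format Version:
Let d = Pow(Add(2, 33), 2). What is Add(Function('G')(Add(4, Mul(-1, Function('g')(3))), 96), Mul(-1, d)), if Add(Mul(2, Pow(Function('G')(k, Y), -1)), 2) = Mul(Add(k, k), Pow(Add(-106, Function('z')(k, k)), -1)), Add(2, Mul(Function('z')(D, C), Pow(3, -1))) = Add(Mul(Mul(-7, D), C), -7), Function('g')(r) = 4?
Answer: -1226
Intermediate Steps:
Function('z')(D, C) = Add(-27, Mul(-21, C, D)) (Function('z')(D, C) = Add(-6, Mul(3, Add(Mul(Mul(-7, D), C), -7))) = Add(-6, Mul(3, Add(Mul(-7, C, D), -7))) = Add(-6, Mul(3, Add(-7, Mul(-7, C, D)))) = Add(-6, Add(-21, Mul(-21, C, D))) = Add(-27, Mul(-21, C, D)))
d = 1225 (d = Pow(35, 2) = 1225)
Function('G')(k, Y) = Mul(2, Pow(Add(-2, Mul(2, k, Pow(Add(-133, Mul(-21, Pow(k, 2))), -1))), -1)) (Function('G')(k, Y) = Mul(2, Pow(Add(-2, Mul(Add(k, k), Pow(Add(-106, Add(-27, Mul(-21, k, k))), -1))), -1)) = Mul(2, Pow(Add(-2, Mul(Mul(2, k), Pow(Add(-106, Add(-27, Mul(-21, Pow(k, 2)))), -1))), -1)) = Mul(2, Pow(Add(-2, Mul(Mul(2, k), Pow(Add(-133, Mul(-21, Pow(k, 2))), -1))), -1)) = Mul(2, Pow(Add(-2, Mul(2, k, Pow(Add(-133, Mul(-21, Pow(k, 2))), -1))), -1)))
Add(Function('G')(Add(4, Mul(-1, Function('g')(3))), 96), Mul(-1, d)) = Add(Mul(7, Pow(Add(133, Add(4, Mul(-1, 4)), Mul(21, Pow(Add(4, Mul(-1, 4)), 2))), -1), Add(-19, Mul(-3, Pow(Add(4, Mul(-1, 4)), 2)))), Mul(-1, 1225)) = Add(Mul(7, Pow(Add(133, Add(4, -4), Mul(21, Pow(Add(4, -4), 2))), -1), Add(-19, Mul(-3, Pow(Add(4, -4), 2)))), -1225) = Add(Mul(7, Pow(Add(133, 0, Mul(21, Pow(0, 2))), -1), Add(-19, Mul(-3, Pow(0, 2)))), -1225) = Add(Mul(7, Pow(Add(133, 0, Mul(21, 0)), -1), Add(-19, Mul(-3, 0))), -1225) = Add(Mul(7, Pow(Add(133, 0, 0), -1), Add(-19, 0)), -1225) = Add(Mul(7, Pow(133, -1), -19), -1225) = Add(Mul(7, Rational(1, 133), -19), -1225) = Add(-1, -1225) = -1226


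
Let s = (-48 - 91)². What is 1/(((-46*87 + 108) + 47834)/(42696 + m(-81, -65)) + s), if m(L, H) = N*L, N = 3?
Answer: 42453/820278353 ≈ 5.1754e-5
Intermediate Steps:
s = 19321 (s = (-139)² = 19321)
m(L, H) = 3*L
1/(((-46*87 + 108) + 47834)/(42696 + m(-81, -65)) + s) = 1/(((-46*87 + 108) + 47834)/(42696 + 3*(-81)) + 19321) = 1/(((-4002 + 108) + 47834)/(42696 - 243) + 19321) = 1/((-3894 + 47834)/42453 + 19321) = 1/(43940*(1/42453) + 19321) = 1/(43940/42453 + 19321) = 1/(820278353/42453) = 42453/820278353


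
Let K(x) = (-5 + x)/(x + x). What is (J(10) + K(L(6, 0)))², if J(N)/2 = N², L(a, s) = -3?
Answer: 364816/9 ≈ 40535.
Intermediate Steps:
J(N) = 2*N²
K(x) = (-5 + x)/(2*x) (K(x) = (-5 + x)/((2*x)) = (-5 + x)*(1/(2*x)) = (-5 + x)/(2*x))
(J(10) + K(L(6, 0)))² = (2*10² + (½)*(-5 - 3)/(-3))² = (2*100 + (½)*(-⅓)*(-8))² = (200 + 4/3)² = (604/3)² = 364816/9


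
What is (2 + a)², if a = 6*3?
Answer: 400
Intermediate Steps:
a = 18
(2 + a)² = (2 + 18)² = 20² = 400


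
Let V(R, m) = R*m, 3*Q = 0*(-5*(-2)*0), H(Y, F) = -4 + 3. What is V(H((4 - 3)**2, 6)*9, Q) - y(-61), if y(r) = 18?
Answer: -18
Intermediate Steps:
H(Y, F) = -1
Q = 0 (Q = (0*(-5*(-2)*0))/3 = (0*(10*0))/3 = (0*0)/3 = (1/3)*0 = 0)
V(H((4 - 3)**2, 6)*9, Q) - y(-61) = -1*9*0 - 1*18 = -9*0 - 18 = 0 - 18 = -18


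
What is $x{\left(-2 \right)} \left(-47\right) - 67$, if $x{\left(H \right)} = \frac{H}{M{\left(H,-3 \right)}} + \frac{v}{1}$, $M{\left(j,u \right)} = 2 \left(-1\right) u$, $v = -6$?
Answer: $\frac{692}{3} \approx 230.67$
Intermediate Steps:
$M{\left(j,u \right)} = - 2 u$
$x{\left(H \right)} = -6 + \frac{H}{6}$ ($x{\left(H \right)} = \frac{H}{\left(-2\right) \left(-3\right)} - \frac{6}{1} = \frac{H}{6} - 6 = -6 + \frac{H}{6}$)
$x{\left(-2 \right)} \left(-47\right) - 67 = \left(-6 + \frac{1}{6} \left(-2\right)\right) \left(-47\right) - 67 = \left(-6 - \frac{1}{3}\right) \left(-47\right) - 67 = \left(- \frac{19}{3}\right) \left(-47\right) - 67 = \frac{893}{3} - 67 = \frac{692}{3}$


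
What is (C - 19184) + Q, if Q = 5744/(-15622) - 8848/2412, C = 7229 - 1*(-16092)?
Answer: 19466396773/4710033 ≈ 4133.0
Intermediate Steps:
C = 23321 (C = 7229 + 16092 = 23321)
Q = -19009748/4710033 (Q = 5744*(-1/15622) - 8848*1/2412 = -2872/7811 - 2212/603 = -19009748/4710033 ≈ -4.0360)
(C - 19184) + Q = (23321 - 19184) - 19009748/4710033 = 4137 - 19009748/4710033 = 19466396773/4710033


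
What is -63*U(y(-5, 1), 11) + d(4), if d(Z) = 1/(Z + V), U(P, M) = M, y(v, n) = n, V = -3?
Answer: -692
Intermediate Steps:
d(Z) = 1/(-3 + Z) (d(Z) = 1/(Z - 3) = 1/(-3 + Z))
-63*U(y(-5, 1), 11) + d(4) = -63*11 + 1/(-3 + 4) = -693 + 1/1 = -693 + 1 = -692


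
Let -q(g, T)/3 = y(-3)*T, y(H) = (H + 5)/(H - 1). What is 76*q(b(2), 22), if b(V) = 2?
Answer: 2508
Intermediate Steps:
y(H) = (5 + H)/(-1 + H)
q(g, T) = 3*T/2 (q(g, T) = -3*(5 - 3)/(-1 - 3)*T = -3*2/(-4)*T = -3*(-¼*2)*T = -(-3)*T/2 = 3*T/2)
76*q(b(2), 22) = 76*((3/2)*22) = 76*33 = 2508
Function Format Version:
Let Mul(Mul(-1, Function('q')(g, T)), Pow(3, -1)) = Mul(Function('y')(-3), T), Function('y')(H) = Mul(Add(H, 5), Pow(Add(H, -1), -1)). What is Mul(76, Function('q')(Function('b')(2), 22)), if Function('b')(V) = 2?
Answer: 2508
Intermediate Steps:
Function('y')(H) = Mul(Pow(Add(-1, H), -1), Add(5, H)) (Function('y')(H) = Mul(Add(5, H), Pow(Add(-1, H), -1)) = Mul(Pow(Add(-1, H), -1), Add(5, H)))
Function('q')(g, T) = Mul(Rational(3, 2), T) (Function('q')(g, T) = Mul(-3, Mul(Mul(Pow(Add(-1, -3), -1), Add(5, -3)), T)) = Mul(-3, Mul(Mul(Pow(-4, -1), 2), T)) = Mul(-3, Mul(Mul(Rational(-1, 4), 2), T)) = Mul(-3, Mul(Rational(-1, 2), T)) = Mul(Rational(3, 2), T))
Mul(76, Function('q')(Function('b')(2), 22)) = Mul(76, Mul(Rational(3, 2), 22)) = Mul(76, 33) = 2508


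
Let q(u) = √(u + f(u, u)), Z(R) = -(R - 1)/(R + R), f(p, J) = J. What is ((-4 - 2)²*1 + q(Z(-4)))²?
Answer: (72 + I*√5)²/4 ≈ 1294.8 + 80.498*I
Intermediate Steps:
Z(R) = -(-1 + R)/(2*R)
q(u) = √2*√u (q(u) = √(u + u) = √(2*u) = √2*√u)
((-4 - 2)²*1 + q(Z(-4)))² = ((-4 - 2)²*1 + √2*√((½)*(1 - 1*(-4))/(-4)))² = ((-6)²*1 + √2*√((½)*(-¼)*(1 + 4)))² = (36*1 + √2*√((½)*(-¼)*5))² = (36 + √2*√(-5/8))² = (36 + √2*(I*√10/4))² = (36 + I*√5/2)²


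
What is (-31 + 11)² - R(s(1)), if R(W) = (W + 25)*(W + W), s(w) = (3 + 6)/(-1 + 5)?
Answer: 2219/8 ≈ 277.38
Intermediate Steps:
s(w) = 9/4
R(W) = 2*W*(25 + W) (R(W) = (25 + W)*(2*W) = 2*W*(25 + W))
(-31 + 11)² - R(s(1)) = (-31 + 11)² - 2*9*(25 + 9/4)/4 = (-20)² - 2*9*109/(4*4) = 400 - 1*981/8 = 400 - 981/8 = 2219/8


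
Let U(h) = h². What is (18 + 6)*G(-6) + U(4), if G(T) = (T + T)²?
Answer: 3472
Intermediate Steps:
G(T) = 4*T² (G(T) = (2*T)² = 4*T²)
(18 + 6)*G(-6) + U(4) = (18 + 6)*(4*(-6)²) + 4² = 24*(4*36) + 16 = 24*144 + 16 = 3456 + 16 = 3472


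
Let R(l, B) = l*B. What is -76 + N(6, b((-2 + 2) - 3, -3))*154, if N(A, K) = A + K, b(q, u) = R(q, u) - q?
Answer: 2696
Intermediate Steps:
R(l, B) = B*l
b(q, u) = -q + q*u (b(q, u) = u*q - q = q*u - q = -q + q*u)
-76 + N(6, b((-2 + 2) - 3, -3))*154 = -76 + (6 + ((-2 + 2) - 3)*(-1 - 3))*154 = -76 + (6 + (0 - 3)*(-4))*154 = -76 + (6 - 3*(-4))*154 = -76 + (6 + 12)*154 = -76 + 18*154 = -76 + 2772 = 2696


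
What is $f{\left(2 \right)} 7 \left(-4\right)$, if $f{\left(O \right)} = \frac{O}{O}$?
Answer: $-28$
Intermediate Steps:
$f{\left(O \right)} = 1$
$f{\left(2 \right)} 7 \left(-4\right) = 1 \cdot 7 \left(-4\right) = 7 \left(-4\right) = -28$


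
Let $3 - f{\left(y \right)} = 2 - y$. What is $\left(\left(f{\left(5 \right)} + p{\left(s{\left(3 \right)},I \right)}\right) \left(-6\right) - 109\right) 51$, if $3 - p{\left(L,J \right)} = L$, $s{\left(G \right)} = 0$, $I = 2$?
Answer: $-8313$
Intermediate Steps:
$f{\left(y \right)} = 1 + y$ ($f{\left(y \right)} = 3 - \left(2 - y\right) = 3 + \left(-2 + y\right) = 1 + y$)
$p{\left(L,J \right)} = 3 - L$
$\left(\left(f{\left(5 \right)} + p{\left(s{\left(3 \right)},I \right)}\right) \left(-6\right) - 109\right) 51 = \left(\left(\left(1 + 5\right) + \left(3 - 0\right)\right) \left(-6\right) - 109\right) 51 = \left(\left(6 + \left(3 + 0\right)\right) \left(-6\right) - 109\right) 51 = \left(\left(6 + 3\right) \left(-6\right) - 109\right) 51 = \left(9 \left(-6\right) - 109\right) 51 = \left(-54 - 109\right) 51 = \left(-163\right) 51 = -8313$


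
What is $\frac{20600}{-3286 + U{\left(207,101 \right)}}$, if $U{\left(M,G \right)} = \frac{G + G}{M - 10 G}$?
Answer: $- \frac{8030}{1281} \approx -6.2685$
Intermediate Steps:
$U{\left(M,G \right)} = \frac{2 G}{M - 10 G}$
$\frac{20600}{-3286 + U{\left(207,101 \right)}} = \frac{20600}{-3286 - \frac{202}{\left(-1\right) 207 + 10 \cdot 101}} = \frac{20600}{-3286 - \frac{202}{-207 + 1010}} = \frac{20600}{-3286 - \frac{202}{803}} = \frac{20600}{- \frac{2638860}{803}} = 20600 \left(- \frac{803}{2638860}\right) = - \frac{8030}{1281}$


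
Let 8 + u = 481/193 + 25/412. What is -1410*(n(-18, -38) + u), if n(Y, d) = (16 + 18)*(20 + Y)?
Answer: -3506639685/39758 ≈ -88200.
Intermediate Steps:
n(Y, d) = 680 + 34*Y (n(Y, d) = 34*(20 + Y) = 680 + 34*Y)
u = -433131/79516 (u = -8 + (481/193 + 25/412) = -8 + 202997/79516 = -433131/79516 ≈ -5.4471)
-1410*(n(-18, -38) + u) = -1410*((680 + 34*(-18)) - 433131/79516) = -1410*((680 - 612) - 433131/79516) = -1410*(68 - 433131/79516) = -1410*4973957/79516 = -3506639685/39758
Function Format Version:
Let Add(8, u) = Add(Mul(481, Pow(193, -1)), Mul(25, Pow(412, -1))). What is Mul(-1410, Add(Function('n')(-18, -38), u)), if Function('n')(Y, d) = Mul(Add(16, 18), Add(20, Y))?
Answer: Rational(-3506639685, 39758) ≈ -88200.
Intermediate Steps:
Function('n')(Y, d) = Add(680, Mul(34, Y)) (Function('n')(Y, d) = Mul(34, Add(20, Y)) = Add(680, Mul(34, Y)))
u = Rational(-433131, 79516) (u = Add(-8, Add(Mul(481, Pow(193, -1)), Mul(25, Pow(412, -1)))) = Add(-8, Add(Mul(481, Rational(1, 193)), Mul(25, Rational(1, 412)))) = Add(-8, Add(Rational(481, 193), Rational(25, 412))) = Add(-8, Rational(202997, 79516)) = Rational(-433131, 79516) ≈ -5.4471)
Mul(-1410, Add(Function('n')(-18, -38), u)) = Mul(-1410, Add(Add(680, Mul(34, -18)), Rational(-433131, 79516))) = Mul(-1410, Add(Add(680, -612), Rational(-433131, 79516))) = Mul(-1410, Add(68, Rational(-433131, 79516))) = Mul(-1410, Rational(4973957, 79516)) = Rational(-3506639685, 39758)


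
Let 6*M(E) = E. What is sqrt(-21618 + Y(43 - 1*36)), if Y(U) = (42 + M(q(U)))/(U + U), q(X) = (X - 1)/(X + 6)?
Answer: I*sqrt(715975078)/182 ≈ 147.02*I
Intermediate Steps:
q(X) = (-1 + X)/(6 + X)
M(E) = E/6
Y(U) = (42 + (-1 + U)/(6*(6 + U)))/(2*U) (Y(U) = (42 + ((-1 + U)/(6 + U))/6)/(U + U) = (42 + (-1 + U)/(6*(6 + U)))/((2*U)) = (42 + (-1 + U)/(6*(6 + U)))*(1/(2*U)) = (42 + (-1 + U)/(6*(6 + U)))/(2*U))
sqrt(-21618 + Y(43 - 1*36)) = sqrt(-21618 + (1511 + 253*(43 - 1*36))/(12*(43 - 1*36)*(6 + (43 - 1*36)))) = sqrt(-21618 + (1511 + 253*(43 - 36))/(12*(43 - 36)*(6 + (43 - 36)))) = sqrt(-21618 + (1/12)*(1511 + 253*7)/(7*(6 + 7))) = sqrt(-21618 + (1/12)*(1/7)*(1511 + 1771)/13) = sqrt(-21618 + (1/12)*(1/7)*(1/13)*3282) = sqrt(-21618 + 547/182) = sqrt(-3933929/182) = I*sqrt(715975078)/182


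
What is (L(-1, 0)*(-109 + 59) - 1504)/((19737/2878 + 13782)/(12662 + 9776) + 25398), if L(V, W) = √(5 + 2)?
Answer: -7471011712/126165788985 - 49674280*√7/25233157797 ≈ -0.064424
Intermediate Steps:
L(V, W) = √7
(L(-1, 0)*(-109 + 59) - 1504)/((19737/2878 + 13782)/(12662 + 9776) + 25398) = (√7*(-109 + 59) - 1504)/((19737/2878 + 13782)/(12662 + 9776) + 25398) = (√7*(-50) - 1504)/((19737*(1/2878) + 13782)/22438 + 25398) = (-50*√7 - 1504)/((19737/2878 + 13782)*(1/22438) + 25398) = (-1504 - 50*√7)/((39684333/2878)*(1/22438) + 25398) = (-1504 - 50*√7)/(3052641/4967428 + 25398) = (-1504 - 50*√7)/(126165788985/4967428) = (-1504 - 50*√7)*(4967428/126165788985) = -7471011712/126165788985 - 49674280*√7/25233157797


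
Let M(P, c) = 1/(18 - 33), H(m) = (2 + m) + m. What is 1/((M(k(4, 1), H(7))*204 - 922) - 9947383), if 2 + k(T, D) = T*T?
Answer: -5/49741593 ≈ -1.0052e-7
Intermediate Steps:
H(m) = 2 + 2*m
k(T, D) = -2 + T**2 (k(T, D) = -2 + T*T = -2 + T**2)
M(P, c) = -1/15 (M(P, c) = 1/(-15) = -1/15)
1/((M(k(4, 1), H(7))*204 - 922) - 9947383) = 1/((-1/15*204 - 922) - 9947383) = 1/((-68/5 - 922) - 9947383) = 1/(-4678/5 - 9947383) = 1/(-49741593/5) = -5/49741593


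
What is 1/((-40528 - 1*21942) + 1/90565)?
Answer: -90565/5657595549 ≈ -1.6008e-5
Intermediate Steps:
1/((-40528 - 1*21942) + 1/90565) = 1/((-40528 - 21942) + 1/90565) = 1/(-62470 + 1/90565) = 1/(-5657595549/90565) = -90565/5657595549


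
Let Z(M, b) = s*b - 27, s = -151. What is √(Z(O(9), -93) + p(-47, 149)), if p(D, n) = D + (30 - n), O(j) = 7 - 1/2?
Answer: 5*√554 ≈ 117.69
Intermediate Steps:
O(j) = 13/2 (O(j) = 7 - 1*½ = 7 - ½ = 13/2)
p(D, n) = 30 + D - n
Z(M, b) = -27 - 151*b (Z(M, b) = -151*b - 27 = -27 - 151*b)
√(Z(O(9), -93) + p(-47, 149)) = √((-27 - 151*(-93)) + (30 - 47 - 1*149)) = √((-27 + 14043) + (30 - 47 - 149)) = √(14016 - 166) = √13850 = 5*√554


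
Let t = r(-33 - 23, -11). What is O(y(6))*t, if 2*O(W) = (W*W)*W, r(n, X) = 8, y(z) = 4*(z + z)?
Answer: 442368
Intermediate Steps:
y(z) = 8*z (y(z) = 4*(2*z) = 8*z)
O(W) = W**3/2 (O(W) = ((W*W)*W)/2 = (W**2*W)/2 = W**3/2)
t = 8
O(y(6))*t = ((8*6)**3/2)*8 = ((1/2)*48**3)*8 = ((1/2)*110592)*8 = 55296*8 = 442368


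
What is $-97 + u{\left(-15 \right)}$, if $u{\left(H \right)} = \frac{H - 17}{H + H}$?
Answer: $- \frac{1439}{15} \approx -95.933$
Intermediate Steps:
$u{\left(H \right)} = \frac{-17 + H}{2 H}$
$-97 + u{\left(-15 \right)} = -97 + \frac{-17 - 15}{2 \left(-15\right)} = -97 + \frac{1}{2} \left(- \frac{1}{15}\right) \left(-32\right) = -97 + \frac{16}{15} = - \frac{1439}{15}$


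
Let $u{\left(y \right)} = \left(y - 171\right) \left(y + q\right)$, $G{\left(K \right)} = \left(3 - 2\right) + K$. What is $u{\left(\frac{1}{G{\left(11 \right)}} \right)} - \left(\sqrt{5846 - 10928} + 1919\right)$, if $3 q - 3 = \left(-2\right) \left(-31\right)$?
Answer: $- \frac{90183}{16} - 11 i \sqrt{42} \approx -5636.4 - 71.288 i$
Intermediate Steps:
$q = \frac{65}{3}$ ($q = 1 + \frac{\left(-2\right) \left(-31\right)}{3} = 1 + \frac{1}{3} \cdot 62 = 1 + \frac{62}{3} = \frac{65}{3} \approx 21.667$)
$G{\left(K \right)} = 1 + K$
$u{\left(y \right)} = \left(-171 + y\right) \left(\frac{65}{3} + y\right)$ ($u{\left(y \right)} = \left(y - 171\right) \left(y + \frac{65}{3}\right) = \left(-171 + y\right) \left(\frac{65}{3} + y\right)$)
$u{\left(\frac{1}{G{\left(11 \right)}} \right)} - \left(\sqrt{5846 - 10928} + 1919\right) = \left(-3705 + \left(\frac{1}{1 + 11}\right)^{2} - \frac{448}{3 \left(1 + 11\right)}\right) - \left(\sqrt{5846 - 10928} + 1919\right) = \left(-3705 + \left(\frac{1}{12}\right)^{2} - \frac{448}{3 \cdot 12}\right) - \left(\sqrt{-5082} + 1919\right) = \left(-3705 + \left(\frac{1}{12}\right)^{2} - \frac{112}{9}\right) - \left(11 i \sqrt{42} + 1919\right) = \left(-3705 + \frac{1}{144} - \frac{112}{9}\right) - \left(1919 + 11 i \sqrt{42}\right) = - \frac{59479}{16} - \left(1919 + 11 i \sqrt{42}\right) = - \frac{90183}{16} - 11 i \sqrt{42}$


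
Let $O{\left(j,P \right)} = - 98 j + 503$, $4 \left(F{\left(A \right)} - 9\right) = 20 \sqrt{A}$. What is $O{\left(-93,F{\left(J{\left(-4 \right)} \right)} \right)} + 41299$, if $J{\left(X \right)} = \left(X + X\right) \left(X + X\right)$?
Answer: $50916$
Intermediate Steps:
$J{\left(X \right)} = 4 X^{2}$ ($J{\left(X \right)} = 2 X 2 X = 4 X^{2}$)
$F{\left(A \right)} = 9 + 5 \sqrt{A}$ ($F{\left(A \right)} = 9 + \frac{20 \sqrt{A}}{4} = 9 + 5 \sqrt{A}$)
$O{\left(j,P \right)} = 503 - 98 j$
$O{\left(-93,F{\left(J{\left(-4 \right)} \right)} \right)} + 41299 = \left(503 - -9114\right) + 41299 = \left(503 + 9114\right) + 41299 = 9617 + 41299 = 50916$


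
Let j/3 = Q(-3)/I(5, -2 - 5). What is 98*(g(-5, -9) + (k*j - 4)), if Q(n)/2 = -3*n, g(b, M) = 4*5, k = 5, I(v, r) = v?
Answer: 6860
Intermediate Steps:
g(b, M) = 20
Q(n) = -6*n (Q(n) = 2*(-3*n) = -6*n)
j = 54/5 (j = 3*(-6*(-3)/5) = 3*(18*(⅕)) = 3*(18/5) = 54/5 ≈ 10.800)
98*(g(-5, -9) + (k*j - 4)) = 98*(20 + (5*(54/5) - 4)) = 98*(20 + (54 - 4)) = 98*(20 + 50) = 98*70 = 6860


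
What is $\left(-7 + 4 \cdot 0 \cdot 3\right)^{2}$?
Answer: $49$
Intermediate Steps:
$\left(-7 + 4 \cdot 0 \cdot 3\right)^{2} = \left(-7 + 0 \cdot 3\right)^{2} = \left(-7 + 0\right)^{2} = \left(-7\right)^{2} = 49$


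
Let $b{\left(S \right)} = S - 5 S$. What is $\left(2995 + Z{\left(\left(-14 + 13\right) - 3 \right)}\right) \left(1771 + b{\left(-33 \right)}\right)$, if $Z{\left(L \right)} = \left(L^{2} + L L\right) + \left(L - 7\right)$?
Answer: $5739448$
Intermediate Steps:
$b{\left(S \right)} = - 4 S$
$Z{\left(L \right)} = -7 + L + 2 L^{2}$ ($Z{\left(L \right)} = \left(L^{2} + L^{2}\right) + \left(-7 + L\right) = 2 L^{2} + \left(-7 + L\right) = -7 + L + 2 L^{2}$)
$\left(2995 + Z{\left(\left(-14 + 13\right) - 3 \right)}\right) \left(1771 + b{\left(-33 \right)}\right) = \left(2995 + \left(-7 + \left(\left(-14 + 13\right) - 3\right) + 2 \left(\left(-14 + 13\right) - 3\right)^{2}\right)\right) \left(1771 - -132\right) = \left(2995 - \left(11 - 2 \left(-1 - 3\right)^{2}\right)\right) \left(1771 + 132\right) = \left(2995 - \left(11 - 32\right)\right) 1903 = \left(2995 - -21\right) 1903 = \left(2995 + 21\right) 1903 = 3016 \cdot 1903 = 5739448$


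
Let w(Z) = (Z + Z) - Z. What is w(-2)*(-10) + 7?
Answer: 27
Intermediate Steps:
w(Z) = Z (w(Z) = 2*Z - Z = Z)
w(-2)*(-10) + 7 = -2*(-10) + 7 = 20 + 7 = 27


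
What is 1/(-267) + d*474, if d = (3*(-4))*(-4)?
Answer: 6074783/267 ≈ 22752.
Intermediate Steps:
d = 48 (d = -12*(-4) = 48)
1/(-267) + d*474 = 1/(-267) + 48*474 = -1/267 + 22752 = 6074783/267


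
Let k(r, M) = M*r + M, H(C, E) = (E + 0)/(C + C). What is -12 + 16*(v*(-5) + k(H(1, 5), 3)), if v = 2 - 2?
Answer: 156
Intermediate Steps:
H(C, E) = E/(2*C) (H(C, E) = E/((2*C)) = E*(1/(2*C)) = E/(2*C))
v = 0
k(r, M) = M + M*r
-12 + 16*(v*(-5) + k(H(1, 5), 3)) = -12 + 16*(0*(-5) + 3*(1 + (½)*5/1)) = -12 + 16*(0 + 3*(1 + (½)*5*1)) = -12 + 16*(0 + 3*(1 + 5/2)) = -12 + 16*(0 + 3*(7/2)) = -12 + 16*(0 + 21/2) = -12 + 16*(21/2) = -12 + 168 = 156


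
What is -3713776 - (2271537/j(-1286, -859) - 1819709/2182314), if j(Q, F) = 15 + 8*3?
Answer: -107012508325621/28370082 ≈ -3.7720e+6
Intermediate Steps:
j(Q, F) = 39 (j(Q, F) = 15 + 24 = 39)
-3713776 - (2271537/j(-1286, -859) - 1819709/2182314) = -3713776 - (2271537/39 - 1819709/2182314) = -3713776 - (2271537*(1/39) - 1819709*1/2182314) = -3713776 - (757179/13 - 1819709/2182314) = -3713776 - 1*1652378675989/28370082 = -3713776 - 1652378675989/28370082 = -107012508325621/28370082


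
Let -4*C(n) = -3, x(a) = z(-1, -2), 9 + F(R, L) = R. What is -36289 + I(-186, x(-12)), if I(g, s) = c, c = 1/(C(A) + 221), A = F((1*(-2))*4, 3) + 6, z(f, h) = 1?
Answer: -32188339/887 ≈ -36289.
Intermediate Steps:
F(R, L) = -9 + R
x(a) = 1
A = -11 (A = (-9 + (1*(-2))*4) + 6 = (-9 - 2*4) + 6 = (-9 - 8) + 6 = -17 + 6 = -11)
C(n) = ¾ (C(n) = -¼*(-3) = ¾)
c = 4/887 (c = 1/(¾ + 221) = 1/(887/4) = 4/887 ≈ 0.0045096)
I(g, s) = 4/887
-36289 + I(-186, x(-12)) = -36289 + 4/887 = -32188339/887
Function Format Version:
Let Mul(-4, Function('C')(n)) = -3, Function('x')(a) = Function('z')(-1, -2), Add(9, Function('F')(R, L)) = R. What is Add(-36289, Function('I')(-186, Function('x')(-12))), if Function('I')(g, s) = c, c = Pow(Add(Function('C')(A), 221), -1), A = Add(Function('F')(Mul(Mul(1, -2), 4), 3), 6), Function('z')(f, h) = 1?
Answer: Rational(-32188339, 887) ≈ -36289.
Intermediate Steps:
Function('F')(R, L) = Add(-9, R)
Function('x')(a) = 1
A = -11 (A = Add(Add(-9, Mul(Mul(1, -2), 4)), 6) = Add(Add(-9, Mul(-2, 4)), 6) = Add(Add(-9, -8), 6) = Add(-17, 6) = -11)
Function('C')(n) = Rational(3, 4) (Function('C')(n) = Mul(Rational(-1, 4), -3) = Rational(3, 4))
c = Rational(4, 887) (c = Pow(Add(Rational(3, 4), 221), -1) = Pow(Rational(887, 4), -1) = Rational(4, 887) ≈ 0.0045096)
Function('I')(g, s) = Rational(4, 887)
Add(-36289, Function('I')(-186, Function('x')(-12))) = Add(-36289, Rational(4, 887)) = Rational(-32188339, 887)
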